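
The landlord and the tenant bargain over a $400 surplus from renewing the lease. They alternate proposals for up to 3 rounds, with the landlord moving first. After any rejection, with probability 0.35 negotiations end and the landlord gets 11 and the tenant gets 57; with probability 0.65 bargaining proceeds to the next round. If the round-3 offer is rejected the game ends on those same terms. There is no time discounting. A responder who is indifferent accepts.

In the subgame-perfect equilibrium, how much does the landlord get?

Round 3 (the landlord proposes): the tenant gets 57 if talks fail, so the landlord offers 57 and keeps 343.
Round 2 (the tenant proposes): rejecting gives the landlord an expected 0.65 × 343 + 0.35 × 11 = 226.8; the tenant offers that and keeps 173.2.
Round 1 (the landlord proposes): rejecting gives the tenant an expected 0.65 × 173.2 + 0.35 × 57 = 132.53. The landlord offers 132.53 and keeps 400 − 132.53 = 267.47.

267.47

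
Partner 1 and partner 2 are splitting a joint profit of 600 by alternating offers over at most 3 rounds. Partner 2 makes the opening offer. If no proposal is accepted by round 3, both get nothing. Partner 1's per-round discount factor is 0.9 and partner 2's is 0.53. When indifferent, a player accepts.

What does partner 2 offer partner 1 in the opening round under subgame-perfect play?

Round 3 (partner 2 proposes): partner 1 will accept anything ≥ 0, so partner 2 offers 0 and keeps 600.
Round 2 (partner 1 proposes): partner 2 can get 600 next round, worth 0.53 × 600 = 318 now. Partner 1 offers 318 and keeps 600 − 318 = 282.
Round 1 (partner 2 proposes): partner 1 can get 282 next round, worth 0.9 × 282 = 253.8 now. Partner 2 offers 253.8 and keeps 600 − 253.8 = 346.2.

253.8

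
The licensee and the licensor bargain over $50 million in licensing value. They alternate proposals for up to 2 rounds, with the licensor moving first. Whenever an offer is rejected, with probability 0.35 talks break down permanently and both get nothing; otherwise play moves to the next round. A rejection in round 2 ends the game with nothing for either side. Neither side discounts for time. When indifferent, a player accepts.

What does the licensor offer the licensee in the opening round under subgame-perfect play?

32.5

Round 2 (the licensee proposes): rejection yields 0 for the licensor; the licensee offers 0 and keeps 50.
Round 1 (the licensor proposes): rejecting gives the licensee an expected 0.65 × 50 = 32.5. The licensor offers 32.5 and keeps 50 − 32.5 = 17.5.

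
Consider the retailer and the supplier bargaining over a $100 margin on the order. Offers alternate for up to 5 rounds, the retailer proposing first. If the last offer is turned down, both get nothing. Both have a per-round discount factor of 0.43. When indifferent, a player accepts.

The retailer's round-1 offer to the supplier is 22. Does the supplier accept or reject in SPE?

Reject

Work out the supplier's continuation value if the offer is rejected.
Round 5 (the retailer proposes): rejection yields 0 for the supplier; the retailer offers 0 and keeps 100.
Round 4 (the supplier proposes): the retailer can get 100 next round, worth 0.43 × 100 = 43 now; the supplier offers that and keeps 57.
Round 3 (the retailer proposes): the supplier can get 57 next round, worth 0.43 × 57 = 24.51 now. The retailer offers 24.51 and keeps 100 − 24.51 = 75.49.
Round 2 (the supplier proposes): the retailer can get 75.49 next round, worth 0.43 × 75.49 = 32.4607 now. The supplier offers 32.4607 and keeps 100 − 32.4607 = 67.5393.
So by rejecting in round 1, the supplier gets 67.5393 next round, worth 0.43 × 67.5393 = 29.041899 now.
Offer 22 < 29.041899, so the supplier rejects.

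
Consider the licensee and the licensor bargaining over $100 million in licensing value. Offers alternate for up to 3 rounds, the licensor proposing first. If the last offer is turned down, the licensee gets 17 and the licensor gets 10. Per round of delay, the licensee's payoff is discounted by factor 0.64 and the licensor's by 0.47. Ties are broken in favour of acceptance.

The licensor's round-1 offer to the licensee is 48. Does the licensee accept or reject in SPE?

Accept

Work out the licensee's continuation value if the offer is rejected.
Round 3 (the licensor proposes): the licensee gets 17 if talks fail, so the licensor offers 17 and keeps 83.
Round 2 (the licensee proposes): the licensor can get 83 next round, worth 0.47 × 83 = 39.01 now; the licensee offers that and keeps 60.99.
So by rejecting in round 1, the licensee gets 60.99 next round, worth 0.64 × 60.99 = 39.0336 now.
Offer 48 ≥ 39.0336, so the licensee accepts.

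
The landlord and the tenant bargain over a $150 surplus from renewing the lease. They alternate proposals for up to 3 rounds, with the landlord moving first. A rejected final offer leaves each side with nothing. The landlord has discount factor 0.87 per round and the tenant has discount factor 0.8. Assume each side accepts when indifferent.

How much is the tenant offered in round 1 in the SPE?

15.6

Round 3 (the landlord proposes): rejection yields 0 for the tenant; the landlord offers 0 and keeps 150.
Round 2 (the tenant proposes): the landlord can get 150 next round, worth 0.87 × 150 = 130.5 now, so the tenant offers 130.5, keeping 19.5.
Round 1 (the landlord proposes): the tenant can get 19.5 next round, worth 0.8 × 19.5 = 15.6 now, so the landlord offers 15.6, keeping 134.4.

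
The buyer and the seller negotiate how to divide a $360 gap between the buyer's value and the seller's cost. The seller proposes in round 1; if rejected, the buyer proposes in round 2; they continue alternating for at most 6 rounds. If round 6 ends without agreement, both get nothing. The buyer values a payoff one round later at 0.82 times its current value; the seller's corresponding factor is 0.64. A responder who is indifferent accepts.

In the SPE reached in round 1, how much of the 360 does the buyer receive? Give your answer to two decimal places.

243.35

Work backward from the last round.
Round 6 (the buyer proposes): rejection yields 0 for the seller; the buyer offers 0 and keeps 360.
Round 5 (the seller proposes): the buyer can get 360 next round, worth 0.82 × 360 = 295.2 now, so the seller offers 295.2, keeping 64.8.
Round 4 (the buyer proposes): the seller can get 64.8 next round, worth 0.64 × 64.8 = 41.472 now, so the buyer offers 41.472, keeping 318.528.
Round 3 (the seller proposes): the buyer can get 318.528 next round, worth 0.82 × 318.528 = 261.19296 now. The seller offers 261.19296 and keeps 360 − 261.19296 = 98.80704.
Round 2 (the buyer proposes): the seller can get 98.80704 next round, worth 0.64 × 98.80704 = 63.2365056 now. The buyer offers 63.2365056 and keeps 360 − 63.2365056 = 296.7634944.
Round 1 (the seller proposes): the buyer can get 296.7634944 next round, worth 0.82 × 296.7634944 = 243.346065408 now, so the seller offers 243.346065408, keeping 116.653934592.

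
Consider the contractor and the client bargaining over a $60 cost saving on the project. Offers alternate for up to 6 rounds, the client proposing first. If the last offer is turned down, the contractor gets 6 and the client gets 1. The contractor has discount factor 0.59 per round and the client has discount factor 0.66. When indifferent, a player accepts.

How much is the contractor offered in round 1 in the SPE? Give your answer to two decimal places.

22.00

Work backward from the last round.
Round 6 (the contractor proposes): the client gets 1 if talks fail, so the contractor offers 1 and keeps 59.
Round 5 (the client proposes): the contractor can get 59 next round, worth 0.59 × 59 = 34.81 now; the client offers that and keeps 25.19.
Round 4 (the contractor proposes): the client can get 25.19 next round, worth 0.66 × 25.19 = 16.6254 now; the contractor offers that and keeps 43.3746.
Round 3 (the client proposes): the contractor can get 43.3746 next round, worth 0.59 × 43.3746 = 25.591014 now, so the client offers 25.591014, keeping 34.408986.
Round 2 (the contractor proposes): the client can get 34.408986 next round, worth 0.66 × 34.408986 = 22.70993076 now, so the contractor offers 22.70993076, keeping 37.29006924.
Round 1 (the client proposes): the contractor can get 37.29006924 next round, worth 0.59 × 37.29006924 = 22.0011408516 now; the client offers that and keeps 37.9988591484.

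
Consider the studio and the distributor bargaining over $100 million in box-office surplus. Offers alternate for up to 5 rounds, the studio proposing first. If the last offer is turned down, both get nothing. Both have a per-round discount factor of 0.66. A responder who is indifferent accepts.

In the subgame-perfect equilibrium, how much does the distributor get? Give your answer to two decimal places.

Round 5 (the studio proposes): the distributor will accept anything ≥ 0, so the studio offers 0 and keeps 100.
Round 4 (the distributor proposes): the studio can get 100 next round, worth 0.66 × 100 = 66 now, so the distributor offers 66, keeping 34.
Round 3 (the studio proposes): the distributor can get 34 next round, worth 0.66 × 34 = 22.44 now, so the studio offers 22.44, keeping 77.56.
Round 2 (the distributor proposes): the studio can get 77.56 next round, worth 0.66 × 77.56 = 51.1896 now; the distributor offers that and keeps 48.8104.
Round 1 (the studio proposes): the distributor can get 48.8104 next round, worth 0.66 × 48.8104 = 32.214864 now, so the studio offers 32.214864, keeping 67.785136.

32.21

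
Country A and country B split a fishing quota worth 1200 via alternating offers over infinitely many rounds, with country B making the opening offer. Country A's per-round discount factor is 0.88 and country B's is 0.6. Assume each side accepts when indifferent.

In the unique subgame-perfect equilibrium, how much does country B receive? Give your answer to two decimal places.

305.08

Let x be country B's share when country B proposes and y be country A's share when country A proposes.
Country A accepts iff offered ≥ 0.88·y, so x = 1200 − 0.88y. Symmetrically y = 1200 − 0.6x.
Substituting: x = 1200 − 0.88(1200 − 0.6x), giving x(1 − 0.6·0.88) = 1200(1 − 0.88).
So x = 1200 × 0.12 / 0.472 ≈ 305.0847, and country A receives 1200 − x ≈ 894.9153.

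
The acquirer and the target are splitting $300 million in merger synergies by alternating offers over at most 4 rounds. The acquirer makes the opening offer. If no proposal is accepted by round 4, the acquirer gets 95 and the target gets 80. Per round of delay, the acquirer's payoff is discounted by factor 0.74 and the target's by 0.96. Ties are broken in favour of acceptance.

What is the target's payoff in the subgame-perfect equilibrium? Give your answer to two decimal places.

Round 4 (the target proposes): the acquirer gets 95 if talks fail, so the target offers 95 and keeps 205.
Round 3 (the acquirer proposes): the target can get 205 next round, worth 0.96 × 205 = 196.8 now, so the acquirer offers 196.8, keeping 103.2.
Round 2 (the target proposes): the acquirer can get 103.2 next round, worth 0.74 × 103.2 = 76.368 now, so the target offers 76.368, keeping 223.632.
Round 1 (the acquirer proposes): the target can get 223.632 next round, worth 0.96 × 223.632 = 214.68672 now; the acquirer offers that and keeps 85.31328.

214.69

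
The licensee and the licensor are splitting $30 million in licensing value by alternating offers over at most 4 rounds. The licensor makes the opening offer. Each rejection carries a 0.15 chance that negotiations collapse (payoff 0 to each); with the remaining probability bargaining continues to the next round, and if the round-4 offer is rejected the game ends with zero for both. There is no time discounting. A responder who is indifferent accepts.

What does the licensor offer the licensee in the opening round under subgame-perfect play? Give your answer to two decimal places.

Round 4 (the licensee proposes): rejection yields 0 for the licensor; the licensee offers 0 and keeps 30.
Round 3 (the licensor proposes): rejecting gives the licensee an expected 0.85 × 30 = 25.5; the licensor offers that and keeps 4.5.
Round 2 (the licensee proposes): rejecting gives the licensor an expected 0.85 × 4.5 = 3.825. The licensee offers 3.825 and keeps 30 − 3.825 = 26.175.
Round 1 (the licensor proposes): rejecting gives the licensee an expected 0.85 × 26.175 = 22.24875; the licensor offers that and keeps 7.75125.

22.25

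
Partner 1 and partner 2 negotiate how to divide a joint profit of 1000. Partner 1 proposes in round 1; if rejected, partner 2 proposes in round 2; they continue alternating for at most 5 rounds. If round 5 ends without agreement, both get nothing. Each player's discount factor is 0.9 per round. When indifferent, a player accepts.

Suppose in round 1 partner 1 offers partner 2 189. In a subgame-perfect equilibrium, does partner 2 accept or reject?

Accept

Work out partner 2's continuation value if the offer is rejected.
Round 5 (partner 1 proposes): partner 2 will accept anything ≥ 0, so partner 1 offers 0 and keeps 1000.
Round 4 (partner 2 proposes): partner 1 can get 1000 next round, worth 0.9 × 1000 = 900 now; partner 2 offers that and keeps 100.
Round 3 (partner 1 proposes): partner 2 can get 100 next round, worth 0.9 × 100 = 90 now. Partner 1 offers 90 and keeps 1000 − 90 = 910.
Round 2 (partner 2 proposes): partner 1 can get 910 next round, worth 0.9 × 910 = 819 now, so partner 2 offers 819, keeping 181.
So by rejecting in round 1, partner 2 gets 181 next round, worth 0.9 × 181 = 162.9 now.
Offer 189 ≥ 162.9, so partner 2 accepts.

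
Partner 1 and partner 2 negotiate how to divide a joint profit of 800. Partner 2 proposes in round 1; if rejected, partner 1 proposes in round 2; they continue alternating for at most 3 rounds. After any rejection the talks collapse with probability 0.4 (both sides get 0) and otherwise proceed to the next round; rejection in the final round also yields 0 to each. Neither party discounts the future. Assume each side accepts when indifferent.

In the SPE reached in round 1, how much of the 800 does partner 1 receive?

By backward induction:
Round 3 (partner 2 proposes): rejection yields 0 for partner 1; partner 2 offers 0 and keeps 800.
Round 2 (partner 1 proposes): rejecting gives partner 2 an expected 0.6 × 800 = 480, so partner 1 offers 480, keeping 320.
Round 1 (partner 2 proposes): rejecting gives partner 1 an expected 0.6 × 320 = 192. Partner 2 offers 192 and keeps 800 − 192 = 608.

192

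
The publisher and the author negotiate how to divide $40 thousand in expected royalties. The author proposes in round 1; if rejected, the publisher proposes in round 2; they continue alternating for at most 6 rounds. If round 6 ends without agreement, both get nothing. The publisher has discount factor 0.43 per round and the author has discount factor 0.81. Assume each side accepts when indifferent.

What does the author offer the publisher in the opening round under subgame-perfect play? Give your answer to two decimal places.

Round 6 (the publisher proposes): rejection yields 0 for the author; the publisher offers 0 and keeps 40.
Round 5 (the author proposes): the publisher can get 40 next round, worth 0.43 × 40 = 17.2 now. The author offers 17.2 and keeps 40 − 17.2 = 22.8.
Round 4 (the publisher proposes): the author can get 22.8 next round, worth 0.81 × 22.8 = 18.468 now; the publisher offers that and keeps 21.532.
Round 3 (the author proposes): the publisher can get 21.532 next round, worth 0.43 × 21.532 = 9.25876 now. The author offers 9.25876 and keeps 40 − 9.25876 = 30.74124.
Round 2 (the publisher proposes): the author can get 30.74124 next round, worth 0.81 × 30.74124 = 24.9004044 now; the publisher offers that and keeps 15.0995956.
Round 1 (the author proposes): the publisher can get 15.0995956 next round, worth 0.43 × 15.0995956 = 6.492826108 now; the author offers that and keeps 33.507173892.

6.49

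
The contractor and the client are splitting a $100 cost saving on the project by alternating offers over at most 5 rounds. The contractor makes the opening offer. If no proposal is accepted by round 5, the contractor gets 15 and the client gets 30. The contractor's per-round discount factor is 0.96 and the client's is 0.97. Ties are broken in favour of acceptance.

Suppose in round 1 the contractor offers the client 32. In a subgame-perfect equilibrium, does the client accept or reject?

Reject

Work out the client's continuation value if the offer is rejected.
Round 5 (the contractor proposes): the client gets 30 if talks fail, so the contractor offers 30 and keeps 70.
Round 4 (the client proposes): the contractor can get 70 next round, worth 0.96 × 70 = 67.2 now. The client offers 67.2 and keeps 100 − 67.2 = 32.8.
Round 3 (the contractor proposes): the client can get 32.8 next round, worth 0.97 × 32.8 = 31.816 now, so the contractor offers 31.816, keeping 68.184.
Round 2 (the client proposes): the contractor can get 68.184 next round, worth 0.96 × 68.184 = 65.45664 now. The client offers 65.45664 and keeps 100 − 65.45664 = 34.54336.
So by rejecting in round 1, the client gets 34.54336 next round, worth 0.97 × 34.54336 = 33.5070592 now.
Offer 32 < 33.5070592, so the client rejects.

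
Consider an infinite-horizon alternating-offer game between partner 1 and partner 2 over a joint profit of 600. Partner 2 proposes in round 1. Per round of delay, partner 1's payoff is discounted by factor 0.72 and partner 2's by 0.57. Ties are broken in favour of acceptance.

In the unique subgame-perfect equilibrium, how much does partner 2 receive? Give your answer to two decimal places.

In a stationary SPE each proposer offers the other exactly their discounted continuation value.
If partner 2 keeps x when proposing and partner 1 keeps y when proposing, then x = 600 − 0.72y and y = 600 − 0.57x.
Solving: x = 600(1 − 0.72) / (1 − 0.57·0.72) = 168 / 0.5896 ≈ 284.9389.
Partner 1 gets 600 − 284.9389 ≈ 315.0611.

284.94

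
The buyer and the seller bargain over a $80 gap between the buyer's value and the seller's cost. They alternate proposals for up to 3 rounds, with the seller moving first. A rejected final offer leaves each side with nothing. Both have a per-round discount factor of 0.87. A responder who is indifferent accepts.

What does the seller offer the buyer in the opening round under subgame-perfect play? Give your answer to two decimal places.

Round 3 (the seller proposes): the buyer will accept anything ≥ 0, so the seller offers 0 and keeps 80.
Round 2 (the buyer proposes): the seller can get 80 next round, worth 0.87 × 80 = 69.6 now, so the buyer offers 69.6, keeping 10.4.
Round 1 (the seller proposes): the buyer can get 10.4 next round, worth 0.87 × 10.4 = 9.048 now, so the seller offers 9.048, keeping 70.952.

9.05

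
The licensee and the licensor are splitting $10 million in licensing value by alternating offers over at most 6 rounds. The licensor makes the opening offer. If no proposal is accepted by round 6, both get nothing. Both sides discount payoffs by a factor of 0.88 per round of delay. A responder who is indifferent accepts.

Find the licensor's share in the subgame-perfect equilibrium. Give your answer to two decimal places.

Round 6 (the licensee proposes): the licensor will accept anything ≥ 0, so the licensee offers 0 and keeps 10.
Round 5 (the licensor proposes): the licensee can get 10 next round, worth 0.88 × 10 = 8.8 now; the licensor offers that and keeps 1.2.
Round 4 (the licensee proposes): the licensor can get 1.2 next round, worth 0.88 × 1.2 = 1.056 now. The licensee offers 1.056 and keeps 10 − 1.056 = 8.944.
Round 3 (the licensor proposes): the licensee can get 8.944 next round, worth 0.88 × 8.944 = 7.87072 now. The licensor offers 7.87072 and keeps 10 − 7.87072 = 2.12928.
Round 2 (the licensee proposes): the licensor can get 2.12928 next round, worth 0.88 × 2.12928 = 1.8737664 now. The licensee offers 1.8737664 and keeps 10 − 1.8737664 = 8.1262336.
Round 1 (the licensor proposes): the licensee can get 8.1262336 next round, worth 0.88 × 8.1262336 = 7.151085568 now; the licensor offers that and keeps 2.848914432.

2.85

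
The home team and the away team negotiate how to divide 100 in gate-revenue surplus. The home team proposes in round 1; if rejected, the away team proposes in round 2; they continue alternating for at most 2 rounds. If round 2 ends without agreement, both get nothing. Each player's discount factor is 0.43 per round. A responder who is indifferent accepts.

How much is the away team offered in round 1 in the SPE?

43

By backward induction:
Round 2 (the away team proposes): the home team will accept anything ≥ 0, so the away team offers 0 and keeps 100.
Round 1 (the home team proposes): the away team can get 100 next round, worth 0.43 × 100 = 43 now; the home team offers that and keeps 57.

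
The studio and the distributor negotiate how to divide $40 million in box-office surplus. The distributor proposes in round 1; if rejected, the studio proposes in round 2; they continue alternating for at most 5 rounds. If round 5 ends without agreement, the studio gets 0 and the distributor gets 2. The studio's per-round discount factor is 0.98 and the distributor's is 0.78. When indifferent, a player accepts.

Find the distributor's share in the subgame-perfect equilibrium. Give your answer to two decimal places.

Round 5 (the distributor proposes): the studio will accept anything ≥ 0, so the distributor offers 0 and keeps 40.
Round 4 (the studio proposes): the distributor can get 40 next round, worth 0.78 × 40 = 31.2 now; the studio offers that and keeps 8.8.
Round 3 (the distributor proposes): the studio can get 8.8 next round, worth 0.98 × 8.8 = 8.624 now; the distributor offers that and keeps 31.376.
Round 2 (the studio proposes): the distributor can get 31.376 next round, worth 0.78 × 31.376 = 24.47328 now; the studio offers that and keeps 15.52672.
Round 1 (the distributor proposes): the studio can get 15.52672 next round, worth 0.98 × 15.52672 = 15.2161856 now; the distributor offers that and keeps 24.7838144.

24.78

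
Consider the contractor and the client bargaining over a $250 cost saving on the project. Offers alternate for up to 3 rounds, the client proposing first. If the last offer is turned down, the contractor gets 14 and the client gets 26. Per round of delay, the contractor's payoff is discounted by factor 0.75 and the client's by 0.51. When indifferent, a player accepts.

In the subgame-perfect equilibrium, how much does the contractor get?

Round 3 (the client proposes): the contractor gets 14 if talks fail, so the client offers 14 and keeps 236.
Round 2 (the contractor proposes): the client can get 236 next round, worth 0.51 × 236 = 120.36 now. The contractor offers 120.36 and keeps 250 − 120.36 = 129.64.
Round 1 (the client proposes): the contractor can get 129.64 next round, worth 0.75 × 129.64 = 97.23 now; the client offers that and keeps 152.77.

97.23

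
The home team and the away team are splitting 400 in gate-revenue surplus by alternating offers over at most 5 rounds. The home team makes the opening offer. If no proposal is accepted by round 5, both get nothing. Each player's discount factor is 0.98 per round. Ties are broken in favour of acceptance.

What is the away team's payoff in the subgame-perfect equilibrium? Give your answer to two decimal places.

Work backward from the last round.
Round 5 (the home team proposes): the away team will accept anything ≥ 0, so the home team offers 0 and keeps 400.
Round 4 (the away team proposes): the home team can get 400 next round, worth 0.98 × 400 = 392 now; the away team offers that and keeps 8.
Round 3 (the home team proposes): the away team can get 8 next round, worth 0.98 × 8 = 7.84 now. The home team offers 7.84 and keeps 400 − 7.84 = 392.16.
Round 2 (the away team proposes): the home team can get 392.16 next round, worth 0.98 × 392.16 = 384.3168 now, so the away team offers 384.3168, keeping 15.6832.
Round 1 (the home team proposes): the away team can get 15.6832 next round, worth 0.98 × 15.6832 = 15.369536 now, so the home team offers 15.369536, keeping 384.630464.

15.37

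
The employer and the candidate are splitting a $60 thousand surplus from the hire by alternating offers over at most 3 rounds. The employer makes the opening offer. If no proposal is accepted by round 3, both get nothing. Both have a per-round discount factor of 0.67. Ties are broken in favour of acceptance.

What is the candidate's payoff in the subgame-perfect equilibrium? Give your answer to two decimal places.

13.27

Round 3 (the employer proposes): rejection yields 0 for the candidate; the employer offers 0 and keeps 60.
Round 2 (the candidate proposes): the employer can get 60 next round, worth 0.67 × 60 = 40.2 now. The candidate offers 40.2 and keeps 60 − 40.2 = 19.8.
Round 1 (the employer proposes): the candidate can get 19.8 next round, worth 0.67 × 19.8 = 13.266 now. The employer offers 13.266 and keeps 60 − 13.266 = 46.734.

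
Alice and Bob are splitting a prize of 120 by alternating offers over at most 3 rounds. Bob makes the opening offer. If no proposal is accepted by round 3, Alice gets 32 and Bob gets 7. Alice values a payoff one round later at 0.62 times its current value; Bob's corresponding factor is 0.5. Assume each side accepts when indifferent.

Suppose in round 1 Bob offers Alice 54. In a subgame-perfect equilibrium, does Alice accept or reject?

Round 3 (Bob proposes): Alice gets 32 if talks fail, so Bob offers 32 and keeps 88.
Round 2 (Alice proposes): Bob can get 88 next round, worth 0.5 × 88 = 44 now; Alice offers that and keeps 76.
So by rejecting in round 1, Alice gets 76 next round, worth 0.62 × 76 = 47.12 now.
Offer 54 ≥ 47.12, so Alice accepts.

Accept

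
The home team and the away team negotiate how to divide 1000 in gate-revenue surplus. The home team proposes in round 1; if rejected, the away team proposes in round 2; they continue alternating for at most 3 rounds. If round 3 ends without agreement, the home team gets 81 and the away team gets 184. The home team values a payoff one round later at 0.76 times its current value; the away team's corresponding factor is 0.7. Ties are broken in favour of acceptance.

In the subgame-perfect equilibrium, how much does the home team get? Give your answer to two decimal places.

Round 3 (the home team proposes): the away team gets 184 if talks fail, so the home team offers 184 and keeps 816.
Round 2 (the away team proposes): the home team can get 816 next round, worth 0.76 × 816 = 620.16 now; the away team offers that and keeps 379.84.
Round 1 (the home team proposes): the away team can get 379.84 next round, worth 0.7 × 379.84 = 265.888 now. The home team offers 265.888 and keeps 1000 − 265.888 = 734.112.

734.11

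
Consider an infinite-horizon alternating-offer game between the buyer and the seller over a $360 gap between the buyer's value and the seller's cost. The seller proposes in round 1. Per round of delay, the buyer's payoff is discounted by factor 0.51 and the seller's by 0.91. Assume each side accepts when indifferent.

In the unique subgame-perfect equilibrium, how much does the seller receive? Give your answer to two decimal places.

In a stationary SPE each proposer offers the other exactly their discounted continuation value.
If the seller keeps x when proposing and the buyer keeps y when proposing, then x = 360 − 0.51y and y = 360 − 0.91x.
Solving: x = 360(1 − 0.51) / (1 − 0.91·0.51) = 176.4 / 0.5359 ≈ 329.1659.
The buyer gets 360 − 329.1659 ≈ 30.8341.

329.17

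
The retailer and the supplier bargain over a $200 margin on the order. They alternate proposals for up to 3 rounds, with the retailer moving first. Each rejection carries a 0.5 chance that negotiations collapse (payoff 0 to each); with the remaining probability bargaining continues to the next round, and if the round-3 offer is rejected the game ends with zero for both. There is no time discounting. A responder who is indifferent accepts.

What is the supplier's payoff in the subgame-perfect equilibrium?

50

By backward induction:
Round 3 (the retailer proposes): rejection yields 0 for the supplier; the retailer offers 0 and keeps 200.
Round 2 (the supplier proposes): rejecting gives the retailer an expected 0.5 × 200 = 100, so the supplier offers 100, keeping 100.
Round 1 (the retailer proposes): rejecting gives the supplier an expected 0.5 × 100 = 50, so the retailer offers 50, keeping 150.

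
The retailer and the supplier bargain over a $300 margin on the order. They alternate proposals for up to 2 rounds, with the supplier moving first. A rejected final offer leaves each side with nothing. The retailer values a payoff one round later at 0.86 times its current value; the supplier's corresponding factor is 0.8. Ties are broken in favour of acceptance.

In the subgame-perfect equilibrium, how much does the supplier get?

42

Round 2 (the retailer proposes): rejection yields 0 for the supplier; the retailer offers 0 and keeps 300.
Round 1 (the supplier proposes): the retailer can get 300 next round, worth 0.86 × 300 = 258 now; the supplier offers that and keeps 42.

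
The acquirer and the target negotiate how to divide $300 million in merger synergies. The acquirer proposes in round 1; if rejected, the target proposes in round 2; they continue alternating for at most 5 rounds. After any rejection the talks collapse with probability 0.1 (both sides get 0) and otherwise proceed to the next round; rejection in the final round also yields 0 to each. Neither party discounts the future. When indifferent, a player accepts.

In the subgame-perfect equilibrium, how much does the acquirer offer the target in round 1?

48.87

Round 5 (the acquirer proposes): the target will accept anything ≥ 0, so the acquirer offers 0 and keeps 300.
Round 4 (the target proposes): rejecting gives the acquirer an expected 0.9 × 300 = 270; the target offers that and keeps 30.
Round 3 (the acquirer proposes): rejecting gives the target an expected 0.9 × 30 = 27. The acquirer offers 27 and keeps 300 − 27 = 273.
Round 2 (the target proposes): rejecting gives the acquirer an expected 0.9 × 273 = 245.7, so the target offers 245.7, keeping 54.3.
Round 1 (the acquirer proposes): rejecting gives the target an expected 0.9 × 54.3 = 48.87, so the acquirer offers 48.87, keeping 251.13.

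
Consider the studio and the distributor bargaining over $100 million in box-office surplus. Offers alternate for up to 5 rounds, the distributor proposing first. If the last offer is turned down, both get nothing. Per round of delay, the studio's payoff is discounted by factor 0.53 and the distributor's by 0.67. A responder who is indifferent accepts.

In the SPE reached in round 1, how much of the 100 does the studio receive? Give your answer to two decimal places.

23.70

By backward induction:
Round 5 (the distributor proposes): rejection yields 0 for the studio; the distributor offers 0 and keeps 100.
Round 4 (the studio proposes): the distributor can get 100 next round, worth 0.67 × 100 = 67 now. The studio offers 67 and keeps 100 − 67 = 33.
Round 3 (the distributor proposes): the studio can get 33 next round, worth 0.53 × 33 = 17.49 now. The distributor offers 17.49 and keeps 100 − 17.49 = 82.51.
Round 2 (the studio proposes): the distributor can get 82.51 next round, worth 0.67 × 82.51 = 55.2817 now, so the studio offers 55.2817, keeping 44.7183.
Round 1 (the distributor proposes): the studio can get 44.7183 next round, worth 0.53 × 44.7183 = 23.700699 now, so the distributor offers 23.700699, keeping 76.299301.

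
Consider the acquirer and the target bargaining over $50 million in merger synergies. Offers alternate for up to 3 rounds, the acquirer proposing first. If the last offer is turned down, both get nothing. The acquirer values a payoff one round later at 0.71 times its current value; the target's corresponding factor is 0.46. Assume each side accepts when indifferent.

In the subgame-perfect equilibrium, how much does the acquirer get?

43.33

Round 3 (the acquirer proposes): rejection yields 0 for the target; the acquirer offers 0 and keeps 50.
Round 2 (the target proposes): the acquirer can get 50 next round, worth 0.71 × 50 = 35.5 now, so the target offers 35.5, keeping 14.5.
Round 1 (the acquirer proposes): the target can get 14.5 next round, worth 0.46 × 14.5 = 6.67 now. The acquirer offers 6.67 and keeps 50 − 6.67 = 43.33.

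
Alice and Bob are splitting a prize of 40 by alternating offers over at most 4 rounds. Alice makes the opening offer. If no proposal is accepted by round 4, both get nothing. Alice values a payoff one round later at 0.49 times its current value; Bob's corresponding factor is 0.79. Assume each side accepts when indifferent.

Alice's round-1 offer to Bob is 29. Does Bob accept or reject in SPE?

Work out Bob's continuation value if the offer is rejected.
Round 4 (Bob proposes): Alice will accept anything ≥ 0, so Bob offers 0 and keeps 40.
Round 3 (Alice proposes): Bob can get 40 next round, worth 0.79 × 40 = 31.6 now, so Alice offers 31.6, keeping 8.4.
Round 2 (Bob proposes): Alice can get 8.4 next round, worth 0.49 × 8.4 = 4.116 now, so Bob offers 4.116, keeping 35.884.
So by rejecting in round 1, Bob gets 35.884 next round, worth 0.79 × 35.884 = 28.34836 now.
Offer 29 ≥ 28.34836, so Bob accepts.

Accept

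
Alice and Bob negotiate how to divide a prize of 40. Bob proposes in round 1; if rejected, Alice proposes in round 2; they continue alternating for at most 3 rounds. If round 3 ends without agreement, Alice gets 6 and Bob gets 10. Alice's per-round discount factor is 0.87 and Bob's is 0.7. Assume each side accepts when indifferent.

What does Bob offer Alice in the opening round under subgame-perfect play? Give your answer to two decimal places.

Round 3 (Bob proposes): Alice gets 6 if talks fail, so Bob offers 6 and keeps 34.
Round 2 (Alice proposes): Bob can get 34 next round, worth 0.7 × 34 = 23.8 now; Alice offers that and keeps 16.2.
Round 1 (Bob proposes): Alice can get 16.2 next round, worth 0.87 × 16.2 = 14.094 now. Bob offers 14.094 and keeps 40 − 14.094 = 25.906.

14.09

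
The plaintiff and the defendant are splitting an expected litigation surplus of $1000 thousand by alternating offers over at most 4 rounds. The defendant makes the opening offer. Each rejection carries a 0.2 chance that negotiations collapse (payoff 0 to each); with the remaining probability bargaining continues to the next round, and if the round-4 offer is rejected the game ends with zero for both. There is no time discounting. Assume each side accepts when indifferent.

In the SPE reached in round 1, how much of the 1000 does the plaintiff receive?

By backward induction:
Round 4 (the plaintiff proposes): the defendant will accept anything ≥ 0, so the plaintiff offers 0 and keeps 1000.
Round 3 (the defendant proposes): rejecting gives the plaintiff an expected 0.8 × 1000 = 800, so the defendant offers 800, keeping 200.
Round 2 (the plaintiff proposes): rejecting gives the defendant an expected 0.8 × 200 = 160. The plaintiff offers 160 and keeps 1000 − 160 = 840.
Round 1 (the defendant proposes): rejecting gives the plaintiff an expected 0.8 × 840 = 672, so the defendant offers 672, keeping 328.

672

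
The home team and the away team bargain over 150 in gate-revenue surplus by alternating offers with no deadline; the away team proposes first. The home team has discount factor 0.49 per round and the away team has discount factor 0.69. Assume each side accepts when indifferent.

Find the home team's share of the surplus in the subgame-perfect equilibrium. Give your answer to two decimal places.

Let x be the away team's share when the away team proposes and y be the home team's share when the home team proposes.
The home team accepts iff offered ≥ 0.49·y, so x = 150 − 0.49y. Symmetrically y = 150 − 0.69x.
Substituting: x = 150 − 0.49(150 − 0.69x), giving x(1 − 0.69·0.49) = 150(1 − 0.49).
So x = 150 × 0.51 / 0.6619 ≈ 115.5764, and the home team receives 150 − x ≈ 34.4236.

34.42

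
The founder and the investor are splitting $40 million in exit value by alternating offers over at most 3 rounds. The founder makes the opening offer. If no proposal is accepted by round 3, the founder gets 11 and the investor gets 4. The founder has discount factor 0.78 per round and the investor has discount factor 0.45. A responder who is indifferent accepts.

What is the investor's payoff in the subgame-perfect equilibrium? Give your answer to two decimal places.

5.36

Round 3 (the founder proposes): the investor gets 4 if talks fail, so the founder offers 4 and keeps 36.
Round 2 (the investor proposes): the founder can get 36 next round, worth 0.78 × 36 = 28.08 now, so the investor offers 28.08, keeping 11.92.
Round 1 (the founder proposes): the investor can get 11.92 next round, worth 0.45 × 11.92 = 5.364 now; the founder offers that and keeps 34.636.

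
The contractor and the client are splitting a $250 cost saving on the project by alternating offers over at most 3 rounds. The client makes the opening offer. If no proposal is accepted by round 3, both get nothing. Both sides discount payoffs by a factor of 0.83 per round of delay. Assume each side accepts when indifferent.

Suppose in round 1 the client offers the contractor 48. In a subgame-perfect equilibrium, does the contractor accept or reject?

Round 3 (the client proposes): the contractor will accept anything ≥ 0, so the client offers 0 and keeps 250.
Round 2 (the contractor proposes): the client can get 250 next round, worth 0.83 × 250 = 207.5 now, so the contractor offers 207.5, keeping 42.5.
So by rejecting in round 1, the contractor gets 42.5 next round, worth 0.83 × 42.5 = 35.275 now.
Offer 48 ≥ 35.275, so the contractor accepts.

Accept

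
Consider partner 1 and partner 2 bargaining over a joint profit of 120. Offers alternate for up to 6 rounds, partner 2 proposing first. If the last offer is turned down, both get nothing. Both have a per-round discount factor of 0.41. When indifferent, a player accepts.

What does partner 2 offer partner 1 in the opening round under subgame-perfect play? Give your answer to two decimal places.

Round 6 (partner 1 proposes): partner 2 will accept anything ≥ 0, so partner 1 offers 0 and keeps 120.
Round 5 (partner 2 proposes): partner 1 can get 120 next round, worth 0.41 × 120 = 49.2 now. Partner 2 offers 49.2 and keeps 120 − 49.2 = 70.8.
Round 4 (partner 1 proposes): partner 2 can get 70.8 next round, worth 0.41 × 70.8 = 29.028 now; partner 1 offers that and keeps 90.972.
Round 3 (partner 2 proposes): partner 1 can get 90.972 next round, worth 0.41 × 90.972 = 37.29852 now. Partner 2 offers 37.29852 and keeps 120 − 37.29852 = 82.70148.
Round 2 (partner 1 proposes): partner 2 can get 82.70148 next round, worth 0.41 × 82.70148 = 33.9076068 now. Partner 1 offers 33.9076068 and keeps 120 − 33.9076068 = 86.0923932.
Round 1 (partner 2 proposes): partner 1 can get 86.0923932 next round, worth 0.41 × 86.0923932 = 35.297881212 now; partner 2 offers that and keeps 84.702118788.

35.30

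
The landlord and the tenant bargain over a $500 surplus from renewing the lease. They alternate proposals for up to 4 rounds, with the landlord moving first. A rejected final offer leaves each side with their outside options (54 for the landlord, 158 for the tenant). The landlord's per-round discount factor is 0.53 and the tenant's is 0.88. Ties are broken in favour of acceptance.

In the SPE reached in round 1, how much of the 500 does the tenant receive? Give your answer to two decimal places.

Round 4 (the tenant proposes): the landlord gets 54 if talks fail, so the tenant offers 54 and keeps 446.
Round 3 (the landlord proposes): the tenant can get 446 next round, worth 0.88 × 446 = 392.48 now; the landlord offers that and keeps 107.52.
Round 2 (the tenant proposes): the landlord can get 107.52 next round, worth 0.53 × 107.52 = 56.9856 now. The tenant offers 56.9856 and keeps 500 − 56.9856 = 443.0144.
Round 1 (the landlord proposes): the tenant can get 443.0144 next round, worth 0.88 × 443.0144 = 389.852672 now, so the landlord offers 389.852672, keeping 110.147328.

389.85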